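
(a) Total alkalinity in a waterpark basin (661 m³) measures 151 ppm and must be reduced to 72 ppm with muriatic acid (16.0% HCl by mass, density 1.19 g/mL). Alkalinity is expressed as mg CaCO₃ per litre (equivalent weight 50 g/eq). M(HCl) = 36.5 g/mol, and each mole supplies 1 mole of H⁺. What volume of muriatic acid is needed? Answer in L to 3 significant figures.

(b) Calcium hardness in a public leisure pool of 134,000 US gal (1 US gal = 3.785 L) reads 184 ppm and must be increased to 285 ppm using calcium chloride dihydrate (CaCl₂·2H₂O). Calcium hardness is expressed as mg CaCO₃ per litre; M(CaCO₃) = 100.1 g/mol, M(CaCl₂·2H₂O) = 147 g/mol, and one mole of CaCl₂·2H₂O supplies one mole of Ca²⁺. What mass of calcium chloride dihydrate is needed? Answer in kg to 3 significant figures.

(a) Volume: 661 m³ = 661,000 L.
(a) Alkalinity to neutralize: (151 − 72) = 79 mg/L as CaCO₃ × 661,000 L = 52,220 g as CaCO₃.
(a) Equivalents of H⁺ required: 52,220 ÷ 50 g/eq = 1044 eq = 1044 mol HCl.
(a) Mass of HCl: 1044 × 36.5 = 38,120 g.
(a) Mass of 16.0% solution: 38,120 / 0.16 = 238,200 g.
(a) Volume: 238,200 g ÷ 1.19 g/mL = 200,200 mL.

(b) Volume: 134,000 US gal × 3.785 L/gal = 507,190 L.
(b) Hardness to add: (285 − 184) = 101 mg/L as CaCO₃ × 507,190 L = 51,230 g as CaCO₃.
(b) Moles of Ca²⁺ (1 mol Ca²⁺ ≡ 1 mol CaCO₃): 51,230 / 100.1 g/mol = 511.8 mol.
(b) Mass of CaCl₂·2H₂O: 511.8 × 147 = 75,230 g.

(a) 200 L; (b) 75.2 kg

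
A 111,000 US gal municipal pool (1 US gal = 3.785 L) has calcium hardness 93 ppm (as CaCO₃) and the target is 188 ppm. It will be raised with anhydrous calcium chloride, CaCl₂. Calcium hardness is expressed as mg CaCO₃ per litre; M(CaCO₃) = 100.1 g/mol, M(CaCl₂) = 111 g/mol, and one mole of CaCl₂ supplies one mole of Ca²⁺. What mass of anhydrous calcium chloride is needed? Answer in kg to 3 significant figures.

Volume: 111,000 US gal × 3.785 L/gal = 420,135 L.
Hardness to add: (188 − 93) = 95 mg/L as CaCO₃ × 420,135 L = 39,910 g as CaCO₃.
Moles of Ca²⁺ (1 mol Ca²⁺ ≡ 1 mol CaCO₃): 39,910 / 100.1 g/mol = 398.7 mol.
Mass of CaCl₂: 398.7 × 111 = 44,260 g.

44.3 kg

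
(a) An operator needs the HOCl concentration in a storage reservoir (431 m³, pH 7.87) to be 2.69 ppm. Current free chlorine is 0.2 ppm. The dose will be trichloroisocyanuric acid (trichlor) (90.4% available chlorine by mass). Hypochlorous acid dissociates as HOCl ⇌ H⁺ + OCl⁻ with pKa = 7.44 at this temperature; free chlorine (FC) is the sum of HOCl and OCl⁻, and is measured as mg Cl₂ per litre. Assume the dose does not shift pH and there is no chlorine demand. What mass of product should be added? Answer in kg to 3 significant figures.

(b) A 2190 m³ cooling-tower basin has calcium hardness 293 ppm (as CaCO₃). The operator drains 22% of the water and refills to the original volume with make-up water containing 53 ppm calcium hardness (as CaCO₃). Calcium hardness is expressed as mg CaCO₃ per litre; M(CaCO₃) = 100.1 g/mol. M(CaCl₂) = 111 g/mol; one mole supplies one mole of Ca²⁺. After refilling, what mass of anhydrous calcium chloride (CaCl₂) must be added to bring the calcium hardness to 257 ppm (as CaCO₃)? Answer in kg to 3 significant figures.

(a) 4.64 kg; (b) 40.8 kg

(a) Volume: 431 m³ = 431,000 L.
(a) [OCl⁻]/[HOCl] = 10^(pH − pKa) = 10^(7.87 − 7.44) = 2.692; fraction as HOCl = 1/(1 + 2.692) = 0.2709.
(a) Free chlorine required for 2.69 ppm HOCl: 2.69 / 0.2709 = 9.93 ppm.
(a) FC to add: 9.93 − 0.2 = 9.73 mg/L as Cl₂.
(a) Cl₂ equivalent: 9.73 mg/L × 431,000 L = 4194 g.
(a) Product at 90.4% available Cl: 4194 / 0.904 = 4639 g.

(b) Volume: 2190 m³ = 2,190,000 L.
(b) After draining 22% and refilling: 293 × 0.78 + 53 × 0.22 = 240.2 ppm.
(b) Deficit to target: 257 − 240.2 = 16.8 mg/L.
(b) As CaCO₃: 16.8 mg/L × 2,190,000 L = 36,790 g; ÷ 100.1 = 367.6 mol Ca²⁺.
(b) Mass: 367.6 × 111 = 40,800 g.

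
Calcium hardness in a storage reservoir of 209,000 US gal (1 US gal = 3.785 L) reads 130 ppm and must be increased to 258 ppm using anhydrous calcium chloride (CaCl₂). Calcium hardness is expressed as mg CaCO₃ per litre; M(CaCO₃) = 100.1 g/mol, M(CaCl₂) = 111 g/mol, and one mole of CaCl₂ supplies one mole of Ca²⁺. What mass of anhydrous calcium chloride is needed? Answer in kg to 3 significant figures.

112 kg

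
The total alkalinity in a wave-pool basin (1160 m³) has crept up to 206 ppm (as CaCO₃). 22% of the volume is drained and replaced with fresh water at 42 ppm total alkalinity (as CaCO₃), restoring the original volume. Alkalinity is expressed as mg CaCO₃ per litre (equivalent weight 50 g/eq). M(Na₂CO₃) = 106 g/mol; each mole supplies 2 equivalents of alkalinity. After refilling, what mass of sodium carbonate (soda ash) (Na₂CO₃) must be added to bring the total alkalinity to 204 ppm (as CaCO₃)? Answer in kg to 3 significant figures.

41.9 kg

Volume: 1160 m³ = 1,160,000 L.
After draining 22% and refilling: 206 × 0.78 + 42 × 0.22 = 169.92 ppm.
Deficit to target: 204 − 169.92 = 34.08 mg/L.
As CaCO₃: 34.08 mg/L × 1,160,000 L = 39,530 g; ÷ 50 g/eq ÷ 2 = 395.3 mol Na₂CO₃.
Mass: 395.3 × 106 = 41,900 g.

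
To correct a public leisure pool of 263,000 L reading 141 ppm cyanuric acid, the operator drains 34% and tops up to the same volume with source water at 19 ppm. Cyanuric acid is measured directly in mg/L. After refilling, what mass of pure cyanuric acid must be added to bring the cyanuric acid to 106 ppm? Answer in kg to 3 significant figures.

After draining 34% and refilling: 141 × 0.66 + 19 × 0.34 = 99.52 ppm.
Deficit to target: 106 − 99.52 = 6.48 mg/L.
Mass: 6.48 mg/L × 263,000 L = 1704 g cyanuric acid.

1.70 kg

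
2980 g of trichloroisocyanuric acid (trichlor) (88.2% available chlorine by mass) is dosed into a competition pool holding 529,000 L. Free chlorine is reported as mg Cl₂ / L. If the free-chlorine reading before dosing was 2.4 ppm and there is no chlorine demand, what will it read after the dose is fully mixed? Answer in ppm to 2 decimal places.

Available chlorine delivered: 2980 g × 0.882 = 2628 g as Cl₂.
Concentration rise: 2628 g / 529,000 L = 4.969 mg/L = 4.97 ppm.
Final FC: 2.4 + 4.97 = 7.37 ppm.

7.37 ppm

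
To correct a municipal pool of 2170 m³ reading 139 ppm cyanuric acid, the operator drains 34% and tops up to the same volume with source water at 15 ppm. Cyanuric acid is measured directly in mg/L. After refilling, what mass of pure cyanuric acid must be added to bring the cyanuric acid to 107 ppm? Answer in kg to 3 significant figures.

Volume: 2170 m³ = 2,170,000 L.
After draining 34% and refilling: 139 × 0.66 + 15 × 0.34 = 96.84 ppm.
Deficit to target: 107 − 96.84 = 10.16 mg/L.
Mass: 10.16 mg/L × 2,170,000 L = 22,050 g cyanuric acid.

22.0 kg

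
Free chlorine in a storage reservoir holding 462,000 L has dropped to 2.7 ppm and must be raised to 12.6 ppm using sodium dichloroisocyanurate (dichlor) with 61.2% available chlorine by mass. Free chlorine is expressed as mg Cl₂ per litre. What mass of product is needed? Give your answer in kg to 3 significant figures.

Chlorine deficit: 12.6 − 2.7 = 9.9 ppm = 9.9 mg/L as Cl₂.
Cl₂ equivalent needed: 9.9 mg/L × 462,000 L = 4,574,000 mg = 4574 g.
Product at 61.2% available chlorine: 4574 / 0.612 = 7474 g.

7.47 kg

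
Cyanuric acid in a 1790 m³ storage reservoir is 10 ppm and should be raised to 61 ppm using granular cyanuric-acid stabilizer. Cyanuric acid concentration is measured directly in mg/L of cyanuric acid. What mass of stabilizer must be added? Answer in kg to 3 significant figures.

91.3 kg

Volume: 1790 m³ = 1,790,000 L.
CYA to add: (61 − 10) = 51 mg/L × 1,790,000 L = 91,290 g cyanuric acid.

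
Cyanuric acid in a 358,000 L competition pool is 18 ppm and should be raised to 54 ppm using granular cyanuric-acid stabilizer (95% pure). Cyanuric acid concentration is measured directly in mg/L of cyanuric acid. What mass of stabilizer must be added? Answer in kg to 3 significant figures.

13.6 kg

CYA to add: (54 − 18) = 36 mg/L × 358,000 L = 12,890 g cyanuric acid.
At 95% purity: 12,890 / 0.95 = 13,570 g product.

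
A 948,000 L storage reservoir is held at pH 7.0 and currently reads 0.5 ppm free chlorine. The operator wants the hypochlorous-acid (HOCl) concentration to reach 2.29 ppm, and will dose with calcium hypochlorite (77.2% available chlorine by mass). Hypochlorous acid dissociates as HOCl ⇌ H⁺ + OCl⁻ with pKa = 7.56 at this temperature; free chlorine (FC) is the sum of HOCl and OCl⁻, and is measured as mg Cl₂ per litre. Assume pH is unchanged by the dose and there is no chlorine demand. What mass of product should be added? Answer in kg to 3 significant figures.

[OCl⁻]/[HOCl] = 10^(pH − pKa) = 10^(7.0 − 7.56) = 0.2754; fraction as HOCl = 1/(1 + 0.2754) = 0.7841.
Free chlorine required for 2.29 ppm HOCl: 2.29 / 0.7841 = 2.921 ppm.
FC to add: 2.921 − 0.5 = 2.421 mg/L as Cl₂.
Cl₂ equivalent: 2.421 mg/L × 948,000 L = 2295 g.
Product at 77.2% available Cl: 2295 / 0.772 = 2973 g.

2.97 kg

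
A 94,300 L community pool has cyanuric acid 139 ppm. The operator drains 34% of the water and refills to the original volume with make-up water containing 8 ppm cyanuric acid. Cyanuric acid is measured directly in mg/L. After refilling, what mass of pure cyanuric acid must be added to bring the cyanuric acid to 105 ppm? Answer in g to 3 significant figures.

After draining 34% and refilling: 139 × 0.66 + 8 × 0.34 = 94.46 ppm.
Deficit to target: 105 − 94.46 = 10.54 mg/L.
Mass: 10.54 mg/L × 94,300 L = 993.9 g cyanuric acid.

994 g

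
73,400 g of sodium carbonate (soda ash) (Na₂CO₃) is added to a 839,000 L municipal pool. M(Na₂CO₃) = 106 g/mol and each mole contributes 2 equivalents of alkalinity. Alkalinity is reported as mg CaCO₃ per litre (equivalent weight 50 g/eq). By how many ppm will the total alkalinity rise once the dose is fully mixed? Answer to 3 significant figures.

Moles of Na₂CO₃: 73,400 g ÷ 106 g/mol = 692.5 mol → 1385 eq of alkalinity.
As CaCO₃: 1385 eq × 50 g/eq = 69,250 g.
Rise: 69,250 g / 839,000 L × 1000 = 82.53 mg/L.

82.5 ppm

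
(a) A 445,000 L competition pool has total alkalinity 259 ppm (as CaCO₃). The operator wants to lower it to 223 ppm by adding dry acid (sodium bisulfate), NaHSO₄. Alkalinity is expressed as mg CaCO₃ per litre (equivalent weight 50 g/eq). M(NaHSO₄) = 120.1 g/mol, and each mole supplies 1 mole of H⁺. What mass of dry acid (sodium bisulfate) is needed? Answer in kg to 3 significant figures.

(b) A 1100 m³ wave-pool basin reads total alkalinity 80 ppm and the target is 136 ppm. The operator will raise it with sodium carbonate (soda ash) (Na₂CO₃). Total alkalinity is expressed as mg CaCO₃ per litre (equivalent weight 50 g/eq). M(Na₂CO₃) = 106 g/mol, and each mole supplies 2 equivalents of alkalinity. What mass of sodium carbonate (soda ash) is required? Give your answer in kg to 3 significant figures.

(a) Alkalinity to neutralize: (259 − 223) = 36 mg/L as CaCO₃ × 445,000 L = 16,020 g as CaCO₃.
(a) Equivalents of H⁺ required: 16,020 ÷ 50 g/eq = 320.4 eq = 320.4 mol NaHSO₄.
(a) Mass of NaHSO₄: 320.4 × 120.1 = 38,480 g.

(b) Volume: 1100 m³ = 1,100,000 L.
(b) Alkalinity to add: (136 − 80) = 56 mg/L as CaCO₃ × 1,100,000 L = 61,600 g as CaCO₃.
(b) Equivalents: 61,600 g ÷ 50 g/eq = 1232 eq.
(b) Each mole of Na₂CO₃ supplies 2 eq, so 1232 / 2 = 616 mol.
(b) Mass: 616 mol × 106 g/mol = 65,300 g.

(a) 38.5 kg; (b) 65.3 kg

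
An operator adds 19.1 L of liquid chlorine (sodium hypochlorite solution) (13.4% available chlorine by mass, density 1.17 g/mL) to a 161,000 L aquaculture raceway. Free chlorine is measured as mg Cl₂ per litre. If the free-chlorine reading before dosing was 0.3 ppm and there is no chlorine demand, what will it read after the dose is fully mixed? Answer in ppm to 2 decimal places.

18.90 ppm

Mass of solution: 19.1 L × 1000 mL/L × 1.17 g/mL = 22,350 g.
Available chlorine delivered: 22,350 g × 0.134 = 2994 g as Cl₂.
Concentration rise: 2994 g / 161,000 L = 18.6 mg/L = 18.60 ppm.
Final FC: 0.3 + 18.60 = 18.90 ppm.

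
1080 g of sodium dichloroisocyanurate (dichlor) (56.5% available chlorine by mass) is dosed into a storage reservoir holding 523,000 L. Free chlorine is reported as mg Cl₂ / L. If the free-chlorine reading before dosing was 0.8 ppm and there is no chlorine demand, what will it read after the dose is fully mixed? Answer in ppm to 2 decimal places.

1.97 ppm

Available chlorine delivered: 1080 g × 0.565 = 610.2 g as Cl₂.
Concentration rise: 610.2 g / 523,000 L = 1.167 mg/L = 1.17 ppm.
Final FC: 0.8 + 1.17 = 1.97 ppm.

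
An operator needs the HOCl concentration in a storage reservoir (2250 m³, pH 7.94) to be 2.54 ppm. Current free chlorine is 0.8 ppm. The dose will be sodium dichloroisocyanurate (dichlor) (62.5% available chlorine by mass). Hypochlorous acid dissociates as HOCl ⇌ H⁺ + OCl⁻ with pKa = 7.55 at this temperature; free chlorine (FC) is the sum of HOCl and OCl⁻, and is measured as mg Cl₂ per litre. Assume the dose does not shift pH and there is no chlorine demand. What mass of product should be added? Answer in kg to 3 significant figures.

28.7 kg

Volume: 2250 m³ = 2,250,000 L.
[OCl⁻]/[HOCl] = 10^(pH − pKa) = 10^(7.94 − 7.55) = 2.455; fraction as HOCl = 1/(1 + 2.455) = 0.2895.
Free chlorine required for 2.54 ppm HOCl: 2.54 / 0.2895 = 8.775 ppm.
FC to add: 8.775 − 0.8 = 7.975 mg/L as Cl₂.
Cl₂ equivalent: 7.975 mg/L × 2,250,000 L = 17,940 g.
Product at 62.5% available Cl: 17,940 / 0.625 = 28,710 g.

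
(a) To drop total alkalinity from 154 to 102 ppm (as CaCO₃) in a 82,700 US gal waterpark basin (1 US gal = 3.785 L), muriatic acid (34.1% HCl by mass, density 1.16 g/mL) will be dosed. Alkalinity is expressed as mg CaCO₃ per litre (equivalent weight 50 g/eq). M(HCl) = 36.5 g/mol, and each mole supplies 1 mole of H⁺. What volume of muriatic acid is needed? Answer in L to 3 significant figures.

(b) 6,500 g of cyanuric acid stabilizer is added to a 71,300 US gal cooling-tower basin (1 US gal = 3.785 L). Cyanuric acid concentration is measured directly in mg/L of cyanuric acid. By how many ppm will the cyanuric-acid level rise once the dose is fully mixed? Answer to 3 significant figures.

(a) 30.0 L; (b) 24.1 ppm

(a) Volume: 82,700 US gal × 3.785 L/gal = 313,020 L.
(a) Alkalinity to neutralize: (154 − 102) = 52 mg/L as CaCO₃ × 313,020 L = 16,280 g as CaCO₃.
(a) Equivalents of H⁺ required: 16,280 ÷ 50 g/eq = 325.5 eq = 325.5 mol HCl.
(a) Mass of HCl: 325.5 × 36.5 = 11,880 g.
(a) Mass of 34.1% solution: 11,880 / 0.341 = 34,850 g.
(a) Volume: 34,850 g ÷ 1.16 g/mL = 30,040 mL.

(b) Volume: 71,300 US gal × 3.785 L/gal = 269,870 L.
(b) Rise: 6,500 g / 269,870 L × 1000 = 24.09 mg/L.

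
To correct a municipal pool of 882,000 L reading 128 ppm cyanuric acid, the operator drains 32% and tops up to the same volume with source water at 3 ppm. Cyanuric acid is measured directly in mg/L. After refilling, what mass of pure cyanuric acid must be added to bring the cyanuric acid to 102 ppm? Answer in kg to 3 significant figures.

12.3 kg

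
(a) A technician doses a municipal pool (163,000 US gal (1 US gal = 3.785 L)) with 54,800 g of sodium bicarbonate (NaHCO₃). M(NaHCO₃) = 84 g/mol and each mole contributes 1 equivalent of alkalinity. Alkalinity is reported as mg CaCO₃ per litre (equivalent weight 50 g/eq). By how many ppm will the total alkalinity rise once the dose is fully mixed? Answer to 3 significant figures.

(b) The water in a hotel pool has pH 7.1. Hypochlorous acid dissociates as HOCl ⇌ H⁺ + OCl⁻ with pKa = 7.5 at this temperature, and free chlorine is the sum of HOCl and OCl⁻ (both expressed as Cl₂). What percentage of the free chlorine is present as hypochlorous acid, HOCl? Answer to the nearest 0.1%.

(a) Volume: 163,000 US gal × 3.785 L/gal = 616,955 L.
(a) Moles of NaHCO₃: 54,800 g ÷ 84 g/mol = 652.4 mol → 652.4 eq of alkalinity.
(a) As CaCO₃: 652.4 eq × 50 g/eq = 32,620 g.
(a) Rise: 32,620 g / 616,955 L × 1000 = 52.87 mg/L.

(b) [OCl⁻]/[HOCl] = 10^(pH − pKa) = 10^(7.1 − 7.5) = 10^-0.40 = 0.3981.
(b) Fraction as HOCl = 1 / (1 + 0.3981) = 0.7153.

(a) 52.9 ppm; (b) 71.5%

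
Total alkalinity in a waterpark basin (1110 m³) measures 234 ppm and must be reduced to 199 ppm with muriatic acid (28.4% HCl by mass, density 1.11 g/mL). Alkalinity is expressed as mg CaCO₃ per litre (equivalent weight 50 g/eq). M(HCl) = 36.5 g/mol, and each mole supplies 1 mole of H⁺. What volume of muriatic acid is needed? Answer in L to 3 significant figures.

90.0 L

Volume: 1110 m³ = 1,110,000 L.
Alkalinity to neutralize: (234 − 199) = 35 mg/L as CaCO₃ × 1,110,000 L = 38,850 g as CaCO₃.
Equivalents of H⁺ required: 38,850 ÷ 50 g/eq = 777 eq = 777 mol HCl.
Mass of HCl: 777 × 36.5 = 28,360 g.
Mass of 28.4% solution: 28,360 / 0.284 = 99,860 g.
Volume: 99,860 g ÷ 1.11 g/mL = 89,960 mL.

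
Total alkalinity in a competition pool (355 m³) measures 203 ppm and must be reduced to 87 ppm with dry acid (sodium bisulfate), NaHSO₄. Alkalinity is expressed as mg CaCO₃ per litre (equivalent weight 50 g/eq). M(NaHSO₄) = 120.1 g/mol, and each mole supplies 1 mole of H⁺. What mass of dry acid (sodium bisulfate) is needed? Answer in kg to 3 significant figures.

98.9 kg

Volume: 355 m³ = 355,000 L.
Alkalinity to neutralize: (203 − 87) = 116 mg/L as CaCO₃ × 355,000 L = 41,180 g as CaCO₃.
Equivalents of H⁺ required: 41,180 ÷ 50 g/eq = 823.6 eq = 823.6 mol NaHSO₄.
Mass of NaHSO₄: 823.6 × 120.1 = 98,910 g.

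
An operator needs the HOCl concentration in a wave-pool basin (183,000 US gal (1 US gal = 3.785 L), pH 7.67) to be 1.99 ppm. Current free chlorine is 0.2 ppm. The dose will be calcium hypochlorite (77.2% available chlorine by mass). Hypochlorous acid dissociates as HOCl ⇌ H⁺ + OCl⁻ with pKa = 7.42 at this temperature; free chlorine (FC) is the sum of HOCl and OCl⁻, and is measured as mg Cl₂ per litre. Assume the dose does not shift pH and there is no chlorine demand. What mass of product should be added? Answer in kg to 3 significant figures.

Volume: 183,000 US gal × 3.785 L/gal = 692,655 L.
[OCl⁻]/[HOCl] = 10^(pH − pKa) = 10^(7.67 − 7.42) = 1.778; fraction as HOCl = 1/(1 + 1.778) = 0.3599.
Free chlorine required for 1.99 ppm HOCl: 1.99 / 0.3599 = 5.529 ppm.
FC to add: 5.529 − 0.2 = 5.329 mg/L as Cl₂.
Cl₂ equivalent: 5.329 mg/L × 692,655 L = 3691 g.
Product at 77.2% available Cl: 3691 / 0.772 = 4781 g.

4.78 kg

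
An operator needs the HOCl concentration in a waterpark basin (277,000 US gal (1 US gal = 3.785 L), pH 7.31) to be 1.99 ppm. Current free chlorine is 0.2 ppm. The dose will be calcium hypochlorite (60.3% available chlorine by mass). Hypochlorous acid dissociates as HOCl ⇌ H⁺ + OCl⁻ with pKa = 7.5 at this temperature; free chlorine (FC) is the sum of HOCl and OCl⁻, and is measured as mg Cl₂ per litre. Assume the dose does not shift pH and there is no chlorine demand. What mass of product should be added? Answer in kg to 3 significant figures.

5.35 kg

Volume: 277,000 US gal × 3.785 L/gal = 1,048,445 L.
[OCl⁻]/[HOCl] = 10^(pH − pKa) = 10^(7.31 − 7.5) = 0.6457; fraction as HOCl = 1/(1 + 0.6457) = 0.6077.
Free chlorine required for 1.99 ppm HOCl: 1.99 / 0.6077 = 3.275 ppm.
FC to add: 3.275 − 0.2 = 3.075 mg/L as Cl₂.
Cl₂ equivalent: 3.075 mg/L × 1,048,445 L = 3224 g.
Product at 60.3% available Cl: 3224 / 0.603 = 5346 g.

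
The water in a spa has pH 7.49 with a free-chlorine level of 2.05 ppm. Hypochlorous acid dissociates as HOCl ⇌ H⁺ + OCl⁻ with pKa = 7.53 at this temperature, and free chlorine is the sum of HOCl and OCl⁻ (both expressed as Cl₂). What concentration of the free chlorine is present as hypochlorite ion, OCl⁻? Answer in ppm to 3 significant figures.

0.978 ppm

[OCl⁻]/[HOCl] = 10^(pH − pKa) = 10^(7.49 − 7.53) = 10^-0.04 = 0.912.
Fraction as HOCl = 1 / (1 + 0.912) = 0.523.
OCl⁻ = (1 − 0.523) × 2.05 ppm = 0.9778 ppm.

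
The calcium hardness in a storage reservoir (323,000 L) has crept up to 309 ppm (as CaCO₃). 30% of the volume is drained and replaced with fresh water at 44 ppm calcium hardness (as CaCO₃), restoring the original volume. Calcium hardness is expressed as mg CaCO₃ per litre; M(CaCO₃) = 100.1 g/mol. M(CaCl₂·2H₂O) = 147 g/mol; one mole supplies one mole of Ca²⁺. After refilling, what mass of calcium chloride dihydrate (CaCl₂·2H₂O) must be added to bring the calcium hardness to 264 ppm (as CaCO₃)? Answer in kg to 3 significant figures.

After draining 30% and refilling: 309 × 0.70 + 44 × 0.30 = 229.5 ppm.
Deficit to target: 264 − 229.5 = 34.5 mg/L.
As CaCO₃: 34.5 mg/L × 323,000 L = 11,140 g; ÷ 100.1 = 111.3 mol Ca²⁺.
Mass: 111.3 × 147 = 16,360 g.

16.4 kg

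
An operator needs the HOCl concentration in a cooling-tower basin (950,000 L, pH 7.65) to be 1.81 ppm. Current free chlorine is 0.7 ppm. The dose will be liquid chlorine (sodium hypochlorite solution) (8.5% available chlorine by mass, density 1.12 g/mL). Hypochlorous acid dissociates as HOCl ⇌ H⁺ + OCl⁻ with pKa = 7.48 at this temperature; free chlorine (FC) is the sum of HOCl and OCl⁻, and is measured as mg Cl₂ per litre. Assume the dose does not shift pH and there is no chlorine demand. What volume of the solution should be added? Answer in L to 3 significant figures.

37.8 L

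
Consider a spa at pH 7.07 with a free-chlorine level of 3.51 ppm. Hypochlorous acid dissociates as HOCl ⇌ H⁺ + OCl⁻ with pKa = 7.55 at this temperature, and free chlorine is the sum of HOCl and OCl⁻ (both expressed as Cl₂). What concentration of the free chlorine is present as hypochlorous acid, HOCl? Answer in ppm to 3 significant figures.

2.64 ppm

[OCl⁻]/[HOCl] = 10^(pH − pKa) = 10^(7.07 − 7.55) = 10^-0.48 = 0.3311.
Fraction as HOCl = 1 / (1 + 0.3311) = 0.7512.
HOCl = 0.7512 × 3.51 ppm = 2.637 ppm.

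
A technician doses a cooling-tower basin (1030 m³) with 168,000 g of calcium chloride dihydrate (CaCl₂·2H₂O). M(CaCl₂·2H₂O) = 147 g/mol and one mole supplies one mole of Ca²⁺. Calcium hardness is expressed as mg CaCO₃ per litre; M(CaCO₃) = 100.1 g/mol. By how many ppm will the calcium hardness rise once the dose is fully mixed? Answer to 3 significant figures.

111 ppm

Volume: 1030 m³ = 1,030,000 L.
Moles of Ca²⁺: 168,000 g ÷ 147 g/mol = 1143 mol.
As CaCO₃: 1143 mol × 100.1 g/mol = 114,400 g.
Rise: 114,400 g / 1,030,000 L × 1000 = 111.1 mg/L.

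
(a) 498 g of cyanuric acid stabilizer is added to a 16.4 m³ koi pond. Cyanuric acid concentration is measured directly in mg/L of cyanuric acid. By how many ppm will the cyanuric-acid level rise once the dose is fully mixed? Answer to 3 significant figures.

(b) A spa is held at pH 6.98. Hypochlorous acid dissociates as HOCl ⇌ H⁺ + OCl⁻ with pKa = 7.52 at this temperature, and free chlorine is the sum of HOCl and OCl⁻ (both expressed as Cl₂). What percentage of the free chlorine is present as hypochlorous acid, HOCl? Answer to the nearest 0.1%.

(a) Volume: 16.4 m³ = 16,400 L.
(a) Rise: 498 g / 16,400 L × 1000 = 30.37 mg/L.

(b) [OCl⁻]/[HOCl] = 10^(pH − pKa) = 10^(6.98 − 7.52) = 10^-0.54 = 0.2884.
(b) Fraction as HOCl = 1 / (1 + 0.2884) = 0.7762.

(a) 30.4 ppm; (b) 77.6%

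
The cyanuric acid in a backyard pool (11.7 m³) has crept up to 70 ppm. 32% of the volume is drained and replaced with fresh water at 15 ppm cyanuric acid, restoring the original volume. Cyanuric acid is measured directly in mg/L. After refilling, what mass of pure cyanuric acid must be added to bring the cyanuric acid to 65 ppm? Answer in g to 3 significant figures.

147 g

Volume: 11.7 m³ = 11,700 L.
After draining 32% and refilling: 70 × 0.68 + 15 × 0.32 = 52.4 ppm.
Deficit to target: 65 − 52.4 = 12.6 mg/L.
Mass: 12.6 mg/L × 11,700 L = 147.4 g cyanuric acid.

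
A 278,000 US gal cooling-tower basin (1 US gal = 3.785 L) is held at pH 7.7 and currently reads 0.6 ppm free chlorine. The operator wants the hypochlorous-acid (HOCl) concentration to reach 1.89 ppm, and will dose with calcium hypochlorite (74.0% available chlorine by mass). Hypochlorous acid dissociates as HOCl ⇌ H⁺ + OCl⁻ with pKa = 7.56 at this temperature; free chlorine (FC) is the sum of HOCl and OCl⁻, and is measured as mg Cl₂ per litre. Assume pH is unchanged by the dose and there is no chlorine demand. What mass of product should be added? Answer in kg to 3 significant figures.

Volume: 278,000 US gal × 3.785 L/gal = 1,052,230 L.
[OCl⁻]/[HOCl] = 10^(pH − pKa) = 10^(7.7 − 7.56) = 1.38; fraction as HOCl = 1/(1 + 1.38) = 0.4201.
Free chlorine required for 1.89 ppm HOCl: 1.89 / 0.4201 = 4.499 ppm.
FC to add: 4.499 − 0.6 = 3.899 mg/L as Cl₂.
Cl₂ equivalent: 3.899 mg/L × 1,052,230 L = 4103 g.
Product at 74.0% available Cl: 4103 / 0.74 = 5544 g.

5.54 kg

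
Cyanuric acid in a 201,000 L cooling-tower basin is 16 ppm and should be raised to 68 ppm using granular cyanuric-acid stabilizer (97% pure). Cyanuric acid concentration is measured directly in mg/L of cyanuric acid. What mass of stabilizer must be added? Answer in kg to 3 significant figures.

10.8 kg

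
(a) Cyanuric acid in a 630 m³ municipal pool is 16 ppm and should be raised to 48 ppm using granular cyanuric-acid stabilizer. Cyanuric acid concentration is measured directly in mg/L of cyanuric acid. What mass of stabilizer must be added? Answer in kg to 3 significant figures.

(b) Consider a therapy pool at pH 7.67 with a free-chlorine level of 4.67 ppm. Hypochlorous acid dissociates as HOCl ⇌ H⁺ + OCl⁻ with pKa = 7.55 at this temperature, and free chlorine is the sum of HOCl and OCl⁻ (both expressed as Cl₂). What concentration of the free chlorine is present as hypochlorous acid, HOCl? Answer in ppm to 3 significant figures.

(a) Volume: 630 m³ = 630,000 L.
(a) CYA to add: (48 − 16) = 32 mg/L × 630,000 L = 20,160 g cyanuric acid.

(b) [OCl⁻]/[HOCl] = 10^(pH − pKa) = 10^(7.67 − 7.55) = 10^0.12 = 1.318.
(b) Fraction as HOCl = 1 / (1 + 1.318) = 0.4314.
(b) HOCl = 0.4314 × 4.67 ppm = 2.014 ppm.

(a) 20.2 kg; (b) 2.01 ppm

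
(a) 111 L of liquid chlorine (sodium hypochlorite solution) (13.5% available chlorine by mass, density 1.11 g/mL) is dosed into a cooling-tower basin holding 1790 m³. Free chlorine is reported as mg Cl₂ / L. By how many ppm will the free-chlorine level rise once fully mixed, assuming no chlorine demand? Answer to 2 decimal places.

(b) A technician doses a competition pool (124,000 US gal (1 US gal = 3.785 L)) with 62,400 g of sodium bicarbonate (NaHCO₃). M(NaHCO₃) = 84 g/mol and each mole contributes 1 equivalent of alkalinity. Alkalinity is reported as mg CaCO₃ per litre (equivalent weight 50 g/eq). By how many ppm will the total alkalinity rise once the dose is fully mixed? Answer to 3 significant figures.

(a) Volume: 1790 m³ = 1,790,000 L.
(a) Mass of solution: 111 L × 1000 mL/L × 1.11 g/mL = 123,200 g.
(a) Available chlorine delivered: 123,200 g × 0.135 = 16,630 g as Cl₂.
(a) Concentration rise: 16,630 g / 1,790,000 L = 9.292 mg/L = 9.29 ppm.

(b) Volume: 124,000 US gal × 3.785 L/gal = 469,340 L.
(b) Moles of NaHCO₃: 62,400 g ÷ 84 g/mol = 742.9 mol → 742.9 eq of alkalinity.
(b) As CaCO₃: 742.9 eq × 50 g/eq = 37,140 g.
(b) Rise: 37,140 g / 469,340 L × 1000 = 79.14 mg/L.

(a) 9.29 ppm; (b) 79.1 ppm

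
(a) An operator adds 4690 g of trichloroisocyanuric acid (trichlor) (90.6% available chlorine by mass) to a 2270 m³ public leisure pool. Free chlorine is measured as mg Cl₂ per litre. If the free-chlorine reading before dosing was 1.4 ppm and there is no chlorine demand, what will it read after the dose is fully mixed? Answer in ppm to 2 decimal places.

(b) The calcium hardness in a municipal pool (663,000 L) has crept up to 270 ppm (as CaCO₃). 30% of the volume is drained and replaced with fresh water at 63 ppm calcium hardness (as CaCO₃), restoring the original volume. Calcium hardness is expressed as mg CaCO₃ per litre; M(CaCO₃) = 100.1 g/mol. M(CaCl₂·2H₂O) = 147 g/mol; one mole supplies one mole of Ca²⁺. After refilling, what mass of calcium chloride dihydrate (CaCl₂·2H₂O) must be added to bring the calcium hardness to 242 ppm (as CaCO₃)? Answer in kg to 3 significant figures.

(a) Volume: 2270 m³ = 2,270,000 L.
(a) Available chlorine delivered: 4690 g × 0.906 = 4249 g as Cl₂.
(a) Concentration rise: 4249 g / 2,270,000 L = 1.872 mg/L = 1.87 ppm.
(a) Final FC: 1.4 + 1.87 = 3.27 ppm.

(b) After draining 30% and refilling: 270 × 0.70 + 63 × 0.30 = 207.9 ppm.
(b) Deficit to target: 242 − 207.9 = 34.1 mg/L.
(b) As CaCO₃: 34.1 mg/L × 663,000 L = 22,610 g; ÷ 100.1 = 225.9 mol Ca²⁺.
(b) Mass: 225.9 × 147 = 33,200 g.

(a) 3.27 ppm; (b) 33.2 kg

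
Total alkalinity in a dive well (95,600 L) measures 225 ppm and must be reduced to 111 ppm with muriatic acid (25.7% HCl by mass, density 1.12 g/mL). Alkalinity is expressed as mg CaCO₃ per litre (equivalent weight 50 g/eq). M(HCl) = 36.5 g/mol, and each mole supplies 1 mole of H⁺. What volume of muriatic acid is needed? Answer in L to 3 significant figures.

27.6 L

Alkalinity to neutralize: (225 − 111) = 114 mg/L as CaCO₃ × 95,600 L = 10,900 g as CaCO₃.
Equivalents of H⁺ required: 10,900 ÷ 50 g/eq = 218 eq = 218 mol HCl.
Mass of HCl: 218 × 36.5 = 7956 g.
Mass of 25.7% solution: 7956 / 0.257 = 30,960 g.
Volume: 30,960 g ÷ 1.12 g/mL = 27,640 mL.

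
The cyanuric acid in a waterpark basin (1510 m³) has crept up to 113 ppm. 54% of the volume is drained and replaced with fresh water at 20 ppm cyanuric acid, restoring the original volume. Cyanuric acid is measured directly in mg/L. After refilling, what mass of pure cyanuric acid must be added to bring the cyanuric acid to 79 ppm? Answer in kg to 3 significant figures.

Volume: 1510 m³ = 1,510,000 L.
After draining 54% and refilling: 113 × 0.46 + 20 × 0.54 = 62.78 ppm.
Deficit to target: 79 − 62.78 = 16.22 mg/L.
Mass: 16.22 mg/L × 1,510,000 L = 24,490 g cyanuric acid.

24.5 kg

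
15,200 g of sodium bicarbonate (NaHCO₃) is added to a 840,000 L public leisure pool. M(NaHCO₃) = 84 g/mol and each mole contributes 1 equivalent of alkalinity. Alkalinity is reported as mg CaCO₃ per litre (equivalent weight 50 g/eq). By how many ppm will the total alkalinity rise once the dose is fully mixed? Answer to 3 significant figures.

10.8 ppm

Moles of NaHCO₃: 15,200 g ÷ 84 g/mol = 181 mol → 181 eq of alkalinity.
As CaCO₃: 181 eq × 50 g/eq = 9048 g.
Rise: 9048 g / 840,000 L × 1000 = 10.77 mg/L.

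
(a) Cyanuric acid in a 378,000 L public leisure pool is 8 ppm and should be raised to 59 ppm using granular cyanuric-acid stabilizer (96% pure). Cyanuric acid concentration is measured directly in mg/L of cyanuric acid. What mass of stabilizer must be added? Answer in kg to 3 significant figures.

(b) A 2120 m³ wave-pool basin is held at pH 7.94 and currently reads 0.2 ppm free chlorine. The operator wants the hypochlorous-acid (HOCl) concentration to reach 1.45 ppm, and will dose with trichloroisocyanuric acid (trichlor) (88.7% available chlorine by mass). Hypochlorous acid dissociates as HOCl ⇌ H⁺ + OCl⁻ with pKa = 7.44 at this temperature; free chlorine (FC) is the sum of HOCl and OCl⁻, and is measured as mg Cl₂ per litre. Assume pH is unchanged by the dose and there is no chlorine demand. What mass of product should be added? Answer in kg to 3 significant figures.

(a) 20.1 kg; (b) 13.9 kg

(a) CYA to add: (59 − 8) = 51 mg/L × 378,000 L = 19,280 g cyanuric acid.
(a) At 96% purity: 19,280 / 0.96 = 20,080 g product.

(b) Volume: 2120 m³ = 2,120,000 L.
(b) [OCl⁻]/[HOCl] = 10^(pH − pKa) = 10^(7.94 − 7.44) = 3.162; fraction as HOCl = 1/(1 + 3.162) = 0.2403.
(b) Free chlorine required for 1.45 ppm HOCl: 1.45 / 0.2403 = 6.035 ppm.
(b) FC to add: 6.035 − 0.2 = 5.835 mg/L as Cl₂.
(b) Cl₂ equivalent: 5.835 mg/L × 2,120,000 L = 12,370 g.
(b) Product at 88.7% available Cl: 12,370 / 0.887 = 13,950 g.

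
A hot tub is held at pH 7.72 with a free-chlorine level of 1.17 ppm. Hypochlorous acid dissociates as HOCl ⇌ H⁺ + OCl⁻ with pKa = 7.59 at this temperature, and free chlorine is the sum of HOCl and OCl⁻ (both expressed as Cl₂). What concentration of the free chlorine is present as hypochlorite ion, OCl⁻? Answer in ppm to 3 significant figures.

0.672 ppm

[OCl⁻]/[HOCl] = 10^(pH − pKa) = 10^(7.72 − 7.59) = 10^0.13 = 1.349.
Fraction as HOCl = 1 / (1 + 1.349) = 0.4257.
OCl⁻ = (1 − 0.4257) × 1.17 ppm = 0.6719 ppm.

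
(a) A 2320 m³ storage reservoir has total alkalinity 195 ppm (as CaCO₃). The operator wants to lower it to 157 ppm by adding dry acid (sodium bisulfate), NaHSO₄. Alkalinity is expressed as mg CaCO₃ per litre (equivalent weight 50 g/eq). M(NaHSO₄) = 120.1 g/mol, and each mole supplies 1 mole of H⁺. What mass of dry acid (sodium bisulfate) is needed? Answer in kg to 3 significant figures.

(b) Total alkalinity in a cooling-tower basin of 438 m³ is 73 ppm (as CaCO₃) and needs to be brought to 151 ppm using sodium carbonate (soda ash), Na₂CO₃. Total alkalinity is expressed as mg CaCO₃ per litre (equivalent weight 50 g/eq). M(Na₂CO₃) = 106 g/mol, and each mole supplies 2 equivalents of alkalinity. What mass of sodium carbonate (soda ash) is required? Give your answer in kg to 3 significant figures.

(a) Volume: 2320 m³ = 2,320,000 L.
(a) Alkalinity to neutralize: (195 − 157) = 38 mg/L as CaCO₃ × 2,320,000 L = 88,160 g as CaCO₃.
(a) Equivalents of H⁺ required: 88,160 ÷ 50 g/eq = 1763 eq = 1763 mol NaHSO₄.
(a) Mass of NaHSO₄: 1763 × 120.1 = 211,800 g.

(b) Volume: 438 m³ = 438,000 L.
(b) Alkalinity to add: (151 − 73) = 78 mg/L as CaCO₃ × 438,000 L = 34,160 g as CaCO₃.
(b) Equivalents: 34,160 g ÷ 50 g/eq = 683.3 eq.
(b) Each mole of Na₂CO₃ supplies 2 eq, so 683.3 / 2 = 341.6 mol.
(b) Mass: 341.6 mol × 106 g/mol = 36,210 g.

(a) 212 kg; (b) 36.2 kg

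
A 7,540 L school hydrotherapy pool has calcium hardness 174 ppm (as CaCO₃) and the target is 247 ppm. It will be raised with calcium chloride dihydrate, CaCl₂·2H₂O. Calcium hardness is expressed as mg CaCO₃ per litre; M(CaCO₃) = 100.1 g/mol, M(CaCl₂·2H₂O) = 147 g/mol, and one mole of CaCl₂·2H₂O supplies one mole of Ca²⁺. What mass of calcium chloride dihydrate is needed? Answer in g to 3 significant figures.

808 g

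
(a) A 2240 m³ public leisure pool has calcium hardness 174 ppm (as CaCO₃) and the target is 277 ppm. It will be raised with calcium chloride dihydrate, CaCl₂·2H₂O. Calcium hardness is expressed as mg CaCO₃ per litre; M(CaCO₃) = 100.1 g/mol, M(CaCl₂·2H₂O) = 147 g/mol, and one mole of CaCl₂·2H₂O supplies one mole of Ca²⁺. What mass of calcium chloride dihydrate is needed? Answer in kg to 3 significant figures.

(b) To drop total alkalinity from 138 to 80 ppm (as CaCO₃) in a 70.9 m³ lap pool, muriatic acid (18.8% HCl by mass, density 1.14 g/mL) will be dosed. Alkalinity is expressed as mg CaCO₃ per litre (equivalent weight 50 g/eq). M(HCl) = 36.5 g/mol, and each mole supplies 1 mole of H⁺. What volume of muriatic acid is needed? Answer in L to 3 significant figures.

(a) Volume: 2240 m³ = 2,240,000 L.
(a) Hardness to add: (277 − 174) = 103 mg/L as CaCO₃ × 2,240,000 L = 230,700 g as CaCO₃.
(a) Moles of Ca²⁺ (1 mol Ca²⁺ ≡ 1 mol CaCO₃): 230,700 / 100.1 g/mol = 2305 mol.
(a) Mass of CaCl₂·2H₂O: 2305 × 147 = 338,800 g.

(b) Volume: 70.9 m³ = 70,900 L.
(b) Alkalinity to neutralize: (138 − 80) = 58 mg/L as CaCO₃ × 70,900 L = 4112 g as CaCO₃.
(b) Equivalents of H⁺ required: 4112 ÷ 50 g/eq = 82.24 eq = 82.24 mol HCl.
(b) Mass of HCl: 82.24 × 36.5 = 3002 g.
(b) Mass of 18.8% solution: 3002 / 0.188 = 15,970 g.
(b) Volume: 15,970 g ÷ 1.14 g/mL = 14,010 mL.

(a) 339 kg; (b) 14.0 L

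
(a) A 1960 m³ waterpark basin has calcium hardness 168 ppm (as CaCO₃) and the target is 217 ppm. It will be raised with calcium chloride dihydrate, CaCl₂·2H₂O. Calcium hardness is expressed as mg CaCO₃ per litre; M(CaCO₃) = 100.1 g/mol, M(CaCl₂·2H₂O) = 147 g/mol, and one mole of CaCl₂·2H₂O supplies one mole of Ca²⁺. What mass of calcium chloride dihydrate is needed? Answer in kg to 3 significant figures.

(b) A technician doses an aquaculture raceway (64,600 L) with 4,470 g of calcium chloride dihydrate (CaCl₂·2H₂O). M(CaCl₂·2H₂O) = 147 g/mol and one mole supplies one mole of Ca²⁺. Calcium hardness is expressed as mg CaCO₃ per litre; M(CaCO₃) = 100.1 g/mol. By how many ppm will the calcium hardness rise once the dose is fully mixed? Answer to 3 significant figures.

(a) Volume: 1960 m³ = 1,960,000 L.
(a) Hardness to add: (217 − 168) = 49 mg/L as CaCO₃ × 1,960,000 L = 96,040 g as CaCO₃.
(a) Moles of Ca²⁺ (1 mol Ca²⁺ ≡ 1 mol CaCO₃): 96,040 / 100.1 g/mol = 959.4 mol.
(a) Mass of CaCl₂·2H₂O: 959.4 × 147 = 141,000 g.

(b) Moles of Ca²⁺: 4,470 g ÷ 147 g/mol = 30.41 mol.
(b) As CaCO₃: 30.41 mol × 100.1 g/mol = 3044 g.
(b) Rise: 3044 g / 64,600 L × 1000 = 47.12 mg/L.

(a) 141 kg; (b) 47.1 ppm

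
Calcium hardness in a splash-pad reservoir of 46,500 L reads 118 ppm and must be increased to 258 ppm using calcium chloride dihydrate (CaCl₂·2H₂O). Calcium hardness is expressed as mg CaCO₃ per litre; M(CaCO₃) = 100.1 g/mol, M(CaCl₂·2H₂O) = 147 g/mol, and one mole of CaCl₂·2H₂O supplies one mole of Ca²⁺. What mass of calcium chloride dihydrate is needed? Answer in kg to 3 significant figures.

9.56 kg

Hardness to add: (258 − 118) = 140 mg/L as CaCO₃ × 46,500 L = 6510 g as CaCO₃.
Moles of Ca²⁺ (1 mol Ca²⁺ ≡ 1 mol CaCO₃): 6510 / 100.1 g/mol = 65.03 mol.
Mass of CaCl₂·2H₂O: 65.03 × 147 = 9560 g.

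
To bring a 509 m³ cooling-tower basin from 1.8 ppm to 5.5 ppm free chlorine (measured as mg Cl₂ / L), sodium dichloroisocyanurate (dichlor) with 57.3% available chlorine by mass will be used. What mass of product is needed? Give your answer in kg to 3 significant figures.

Volume: 509 m³ = 509,000 L.
Chlorine deficit: 5.5 − 1.8 = 3.7 ppm = 3.7 mg/L as Cl₂.
Cl₂ equivalent needed: 3.7 mg/L × 509,000 L = 1,883,000 mg = 1883 g.
Product at 57.3% available chlorine: 1883 / 0.573 = 3287 g.

3.29 kg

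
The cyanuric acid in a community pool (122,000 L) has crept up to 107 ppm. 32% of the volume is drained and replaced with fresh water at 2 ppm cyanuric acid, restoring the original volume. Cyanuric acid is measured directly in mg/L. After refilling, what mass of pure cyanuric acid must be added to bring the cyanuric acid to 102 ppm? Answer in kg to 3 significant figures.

After draining 32% and refilling: 107 × 0.68 + 2 × 0.32 = 73.4 ppm.
Deficit to target: 102 − 73.4 = 28.6 mg/L.
Mass: 28.6 mg/L × 122,000 L = 3489 g cyanuric acid.

3.49 kg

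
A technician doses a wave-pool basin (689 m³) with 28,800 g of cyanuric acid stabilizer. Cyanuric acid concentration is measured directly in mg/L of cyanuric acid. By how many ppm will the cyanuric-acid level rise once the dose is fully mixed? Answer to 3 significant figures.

Volume: 689 m³ = 689,000 L.
Rise: 28,800 g / 689,000 L × 1000 = 41.8 mg/L.

41.8 ppm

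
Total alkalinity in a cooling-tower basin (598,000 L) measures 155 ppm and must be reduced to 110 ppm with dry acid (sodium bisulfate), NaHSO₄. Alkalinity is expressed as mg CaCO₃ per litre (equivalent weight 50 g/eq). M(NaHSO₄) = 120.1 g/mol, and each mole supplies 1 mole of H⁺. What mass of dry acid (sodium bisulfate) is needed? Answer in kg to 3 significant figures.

64.6 kg

Alkalinity to neutralize: (155 − 110) = 45 mg/L as CaCO₃ × 598,000 L = 26,910 g as CaCO₃.
Equivalents of H⁺ required: 26,910 ÷ 50 g/eq = 538.2 eq = 538.2 mol NaHSO₄.
Mass of NaHSO₄: 538.2 × 120.1 = 64,640 g.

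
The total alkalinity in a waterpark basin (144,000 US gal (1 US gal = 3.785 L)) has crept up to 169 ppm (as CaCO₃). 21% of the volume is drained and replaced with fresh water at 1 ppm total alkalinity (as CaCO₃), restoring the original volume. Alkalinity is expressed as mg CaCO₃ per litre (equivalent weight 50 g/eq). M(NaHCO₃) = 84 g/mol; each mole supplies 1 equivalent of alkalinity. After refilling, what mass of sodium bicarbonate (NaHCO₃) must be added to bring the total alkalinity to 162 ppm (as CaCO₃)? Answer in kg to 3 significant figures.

Volume: 144,000 US gal × 3.785 L/gal = 545,040 L.
After draining 21% and refilling: 169 × 0.79 + 1 × 0.21 = 133.72 ppm.
Deficit to target: 162 − 133.72 = 28.28 mg/L.
As CaCO₃: 28.28 mg/L × 545,040 L = 15,410 g; ÷ 50 g/eq ÷ 1 = 308.3 mol NaHCO₃.
Mass: 308.3 × 84 = 25,900 g.

25.9 kg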